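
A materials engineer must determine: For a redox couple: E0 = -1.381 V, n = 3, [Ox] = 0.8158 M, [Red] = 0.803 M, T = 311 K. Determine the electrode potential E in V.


Apply the Nernst equation: E = E0 + (RT/nF)*ln([Ox]/[Red])
Step 1: RT/nF = 8.314*311/(3*96485) = 0.00893284 V
Step 2: [Ox]/[Red] = 0.8158/0.803 = 1.01594
Step 3: ln(1.01594) = 0.015814
Step 4: correction = 0.00893284 * 0.015814 = 0.0001 V
E = -1.381 + 0.0001 = -1.3809 V

-1.3809 V


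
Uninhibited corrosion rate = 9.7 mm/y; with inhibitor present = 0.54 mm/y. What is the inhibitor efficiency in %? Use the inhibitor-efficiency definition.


Apply the inhibitor-efficiency definition: IE = (CR_blank − CR_inh)/CR_blank × 100
IE = (9.7 − 0.54) / 9.7 × 100
IE = 9.16 / 9.7 × 100 = 94.4 %

94.4 %


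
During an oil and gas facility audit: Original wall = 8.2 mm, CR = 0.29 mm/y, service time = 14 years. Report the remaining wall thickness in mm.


Remaining wall = original − CR × time
t = 8.2 − 0.29*14 = 8.2 − 4.06 = 4.14 mm

4.14 mm


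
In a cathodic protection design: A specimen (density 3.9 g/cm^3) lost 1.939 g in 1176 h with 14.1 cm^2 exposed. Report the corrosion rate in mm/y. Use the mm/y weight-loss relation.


Apply the mm/y weight-loss relation: CR = 87600 * W / (D * A * T)
Numerator: 87600 * 1.939 = 169856.4
Denominator: 3.9 * 14.1 * 1176 = 64668.24
CR = 169856.4 / 64668.24 = 2.626581 mm/y

2.626581 mm/y


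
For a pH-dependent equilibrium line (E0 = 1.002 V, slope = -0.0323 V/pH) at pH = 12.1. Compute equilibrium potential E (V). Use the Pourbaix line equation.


Apply the Pourbaix line equation: E = E0 + slope*pH
E = 1.002 + (-0.0323)*12.1 = 1.002 + (-0.39083) = 0.61117 V
Rounded to 4 decimal places: E = 0.6112 V

0.6112 V


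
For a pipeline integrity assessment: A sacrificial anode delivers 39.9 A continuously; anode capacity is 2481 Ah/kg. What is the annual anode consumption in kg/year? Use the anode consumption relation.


Annual consumption = current * hours per year / capacity
Rate = 39.9 * 8760 / 2481 = 140.9 kg/year

140.9 kg/year


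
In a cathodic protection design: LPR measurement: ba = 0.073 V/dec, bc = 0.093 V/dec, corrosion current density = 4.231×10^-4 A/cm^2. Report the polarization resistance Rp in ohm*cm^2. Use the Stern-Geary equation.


Apply the Stern-Geary equation: Rp = ba*bc / (2.303*icorr*(ba+bc))
ba*bc = 0.073*0.093 = 0.006789
ba+bc = 0.166; 2.303*icorr*(ba+bc) = 2.303*4.231×10^-4*0.166 = 1.6175028×10^-4
Rp = 0.006789 / 1.6175028×10^-4 = 41.97 ohm*cm^2

41.97 ohm*cm^2


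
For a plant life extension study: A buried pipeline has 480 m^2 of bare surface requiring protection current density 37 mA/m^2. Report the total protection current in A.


I = area * current density, then convert mA → A (÷1000)
I = 480 * 37 / 1000 = 17.76 A

17.76 A


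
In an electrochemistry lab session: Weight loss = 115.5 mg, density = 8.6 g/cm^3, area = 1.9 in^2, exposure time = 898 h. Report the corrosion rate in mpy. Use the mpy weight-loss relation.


Apply the mpy weight-loss relation: CR = 534 * W / (D * A * T)
Numerator: 534 * 115.5 = 61677.0
Denominator: 8.6 * 1.9 * 898 = 14673.32
CR = 61677.0 / 14673.32 = 4.2033 mpy

4.2033 mpy


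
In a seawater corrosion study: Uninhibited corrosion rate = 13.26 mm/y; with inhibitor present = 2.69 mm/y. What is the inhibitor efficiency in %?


Apply the inhibitor-efficiency definition: IE = (CR_blank − CR_inh)/CR_blank × 100
IE = (13.26 − 2.69) / 13.26 × 100
IE = 10.57 / 13.26 × 100 = 79.7 %

79.7 %


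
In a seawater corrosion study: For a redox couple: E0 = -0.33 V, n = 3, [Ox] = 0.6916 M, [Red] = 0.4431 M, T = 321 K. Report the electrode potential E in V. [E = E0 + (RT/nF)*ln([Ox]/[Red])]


Apply the Nernst equation: E = E0 + (RT/nF)*ln([Ox]/[Red])
Step 1: RT/nF = 8.314*321/(3*96485) = 0.00922007 V
Step 2: [Ox]/[Red] = 0.6916/0.4431 = 1.560821
Step 3: ln(1.560821) = 0.445212
Step 4: correction = 0.00922007 * 0.445212 = 0.0041 V
E = -0.33 + 0.0041 = -0.3259 V

-0.3259 V


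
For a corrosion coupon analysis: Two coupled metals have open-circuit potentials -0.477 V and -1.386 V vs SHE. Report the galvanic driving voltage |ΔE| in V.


Driving voltage is the absolute potential difference.
|ΔE| = |-0.477 − (-1.386)| = 0.909 V

0.909 V


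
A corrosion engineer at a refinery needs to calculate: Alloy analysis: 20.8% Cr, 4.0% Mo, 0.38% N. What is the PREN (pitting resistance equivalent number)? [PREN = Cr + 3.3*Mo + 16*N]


Apply the PREN formula: PREN = Cr + 3.3*Mo + 16*N
PREN = 20.8 + 3.3*4.0 + 16*0.38
PREN = 20.8 + 13.2 + 6.08 = 40.08

40.08


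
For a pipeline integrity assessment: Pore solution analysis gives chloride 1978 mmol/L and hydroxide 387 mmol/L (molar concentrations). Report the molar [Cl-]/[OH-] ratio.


Threshold parameter = [Cl-] / [OH-] (molar basis; both in mmol/L, so units cancel)
Ratio = 1978 / 387 = 5.11

5.11


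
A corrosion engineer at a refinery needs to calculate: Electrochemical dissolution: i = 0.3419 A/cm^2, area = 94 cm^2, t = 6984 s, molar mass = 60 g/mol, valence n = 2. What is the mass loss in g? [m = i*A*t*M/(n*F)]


Apply Faraday's law: m = i*A*t*M / (n*F)
Total charge passed Q = i*A*t = 0.3419*94*6984 = 224455.9824 C
m = Q*M/(n*F) = 224455.9824*60/(2*96485) = 69.79 g

69.79 g


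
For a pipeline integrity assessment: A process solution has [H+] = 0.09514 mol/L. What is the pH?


pH = −log10[H+]
pH = −log10(0.09514) = 1.02

1.02


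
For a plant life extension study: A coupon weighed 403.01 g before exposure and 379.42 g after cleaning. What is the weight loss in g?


Weight loss = initial − final
WL = 403.01 − 379.42 = 23.59 g

23.59 g


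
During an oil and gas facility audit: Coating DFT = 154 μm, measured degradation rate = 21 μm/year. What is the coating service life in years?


Service life = thickness / degradation rate
Life = 154 / 21 = 7.3 years

7.3 years


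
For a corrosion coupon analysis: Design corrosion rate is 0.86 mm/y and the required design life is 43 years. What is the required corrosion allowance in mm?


Corrosion allowance = CR × design life
CA = 0.86 * 43 = 36.98 mm

36.98 mm


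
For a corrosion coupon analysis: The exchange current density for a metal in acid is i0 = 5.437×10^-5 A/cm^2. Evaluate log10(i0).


i0 = 5.437×10^-5 A/cm^2
log10(i0) = -4.265

-4.265


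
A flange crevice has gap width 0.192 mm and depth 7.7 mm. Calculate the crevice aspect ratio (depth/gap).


Aspect ratio = depth / gap
Ratio = 7.7 / 0.192 = 40.1

40.1


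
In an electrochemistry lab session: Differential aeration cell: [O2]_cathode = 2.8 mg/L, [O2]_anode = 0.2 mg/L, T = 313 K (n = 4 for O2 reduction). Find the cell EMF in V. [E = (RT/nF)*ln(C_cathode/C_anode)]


Apply the Nernst concentration-cell relation: E = (RT/nF)*ln(C_cathode/C_anode)
RT/nF = 8.314*313/(4*96485) = 0.00674271 V
ln(2.8/0.2) = 2.63906
E = 0.00674271 * 2.63906 = 0.01779 V

0.01779 V


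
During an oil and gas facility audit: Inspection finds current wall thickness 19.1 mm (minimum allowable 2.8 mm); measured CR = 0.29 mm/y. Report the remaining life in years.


Apply the remaining-life relation: RL = (t_current − t_min) / CR
RL = (19.1 − 2.8) / 0.29 = 16.3 / 0.29 = 56.2 years

56.2 years


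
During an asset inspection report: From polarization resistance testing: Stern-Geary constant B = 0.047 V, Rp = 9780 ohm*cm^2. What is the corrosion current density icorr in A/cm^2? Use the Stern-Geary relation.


Apply the Stern-Geary relation: icorr = B / Rp
icorr = 0.047 / 9780 = 4.806×10^-6 A/cm^2

4.806×10^-6 A/cm^2


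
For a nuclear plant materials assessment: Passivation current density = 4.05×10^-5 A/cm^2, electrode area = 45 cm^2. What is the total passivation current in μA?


I = i_pass * A, then convert A → μA (×10^6)
I = 4.05×10^-5 * 45 * 10^6 = 1822.5 μA

1822.5 μA


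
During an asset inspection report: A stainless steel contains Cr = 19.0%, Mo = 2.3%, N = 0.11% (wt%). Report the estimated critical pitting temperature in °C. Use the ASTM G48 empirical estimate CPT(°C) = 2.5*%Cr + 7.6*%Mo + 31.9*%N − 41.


Apply the ASTM G48 empirical CPT estimate: CPT(°C) = 2.5*%Cr + 7.6*%Mo + 31.9*%N − 41
2.5*19.0 = 47.5; 7.6*2.3 = 17.48; 31.9*0.11 = 3.509
CPT = 47.5 + 17.48 + 3.509 − 41 = 27.489 °C
Rounded to 0.1 °C: CPT ≈ 27.5 °C

27.5 °C


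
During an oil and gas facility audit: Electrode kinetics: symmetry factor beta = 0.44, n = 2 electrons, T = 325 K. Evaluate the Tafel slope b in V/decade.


Apply the Tafel slope relation: b = 2.303*R*T/(beta*n*F)
Numerator: 2.303 * 8.314 * 325 = 6222.82
Denominator: 0.44 * 2 * 96485 = 84906.8
b = 6222.82 / 84906.8 = 0.0733 V/decade

0.0733 V/decade


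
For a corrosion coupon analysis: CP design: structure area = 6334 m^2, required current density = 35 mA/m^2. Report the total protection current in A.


I = area * current density, then convert mA → A (÷1000)
I = 6334 * 35 / 1000 = 221.69 A

221.69 A


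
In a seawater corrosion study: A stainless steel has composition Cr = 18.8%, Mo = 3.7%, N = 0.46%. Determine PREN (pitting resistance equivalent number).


Apply the PREN formula: PREN = Cr + 3.3*Mo + 16*N
PREN = 18.8 + 3.3*3.7 + 16*0.46
PREN = 18.8 + 12.21 + 7.36 = 38.37

38.37


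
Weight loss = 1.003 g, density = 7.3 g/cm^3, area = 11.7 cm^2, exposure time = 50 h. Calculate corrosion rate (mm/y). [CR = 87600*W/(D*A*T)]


Apply the mm/y weight-loss relation: CR = 87600 * W / (D * A * T)
Numerator: 87600 * 1.003 = 87862.8
Denominator: 7.3 * 11.7 * 50 = 4270.5
CR = 87862.8 / 4270.5 = 20.5744 mm/y

20.5744 mm/y


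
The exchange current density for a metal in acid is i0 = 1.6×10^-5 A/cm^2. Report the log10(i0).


i0 = 1.6×10^-5 A/cm^2
log10(i0) = -4.796

-4.796


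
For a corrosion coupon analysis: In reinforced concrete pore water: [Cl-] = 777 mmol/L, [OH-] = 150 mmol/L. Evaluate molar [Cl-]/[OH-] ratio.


Threshold parameter = [Cl-] / [OH-] (molar basis; both in mmol/L, so units cancel)
Ratio = 777 / 150 = 5.18

5.18


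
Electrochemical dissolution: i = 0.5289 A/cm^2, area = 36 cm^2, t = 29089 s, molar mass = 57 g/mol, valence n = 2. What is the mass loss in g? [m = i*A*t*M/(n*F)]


Apply Faraday's law: m = i*A*t*M / (n*F)
Total charge passed Q = i*A*t = 0.5289*36*29089 = 553866.1956 C
m = Q*M/(n*F) = 553866.1956*57/(2*96485) = 163.602 g

163.602 g


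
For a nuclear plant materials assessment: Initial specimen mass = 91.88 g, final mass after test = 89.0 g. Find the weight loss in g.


Weight loss = initial − final
WL = 91.88 − 89.0 = 2.88 g

2.88 g


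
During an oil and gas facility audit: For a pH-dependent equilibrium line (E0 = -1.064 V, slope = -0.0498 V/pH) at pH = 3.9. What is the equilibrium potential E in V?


Apply the Pourbaix line equation: E = E0 + slope*pH
E = -1.064 + (-0.0498)*3.9 = -1.064 + (-0.19422) = -1.25822 V
Rounded to 3 decimal places: E = -1.258 V

-1.258 V


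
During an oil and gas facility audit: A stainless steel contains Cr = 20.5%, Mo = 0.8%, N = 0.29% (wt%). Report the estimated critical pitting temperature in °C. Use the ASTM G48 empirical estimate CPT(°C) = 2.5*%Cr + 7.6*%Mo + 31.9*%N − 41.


Apply the ASTM G48 empirical CPT estimate: CPT(°C) = 2.5*%Cr + 7.6*%Mo + 31.9*%N − 41
2.5*20.5 = 51.25; 7.6*0.8 = 6.08; 31.9*0.29 = 9.251
CPT = 51.25 + 6.08 + 9.251 − 41 = 25.581 °C
Rounded to 0.1 °C: CPT ≈ 25.6 °C

25.6 °C


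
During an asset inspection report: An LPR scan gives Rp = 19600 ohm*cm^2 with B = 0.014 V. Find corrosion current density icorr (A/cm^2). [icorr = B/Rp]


Apply the Stern-Geary relation: icorr = B / Rp
icorr = 0.014 / 19600 = 7.143×10^-7 A/cm^2

7.143×10^-7 A/cm^2


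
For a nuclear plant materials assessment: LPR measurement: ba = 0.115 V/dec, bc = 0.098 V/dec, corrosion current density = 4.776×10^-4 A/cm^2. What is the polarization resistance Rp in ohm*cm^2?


Apply the Stern-Geary equation: Rp = ba*bc / (2.303*icorr*(ba+bc))
ba*bc = 0.115*0.098 = 0.01127
ba+bc = 0.213; 2.303*icorr*(ba+bc) = 2.303*4.776×10^-4*0.213 = 2.3428143×10^-4
Rp = 0.01127 / 2.3428143×10^-4 = 48.1 ohm*cm^2

48.1 ohm*cm^2


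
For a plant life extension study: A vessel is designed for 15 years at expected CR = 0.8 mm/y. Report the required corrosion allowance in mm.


Corrosion allowance = CR × design life
CA = 0.8 * 15 = 12.0 mm

12.0 mm


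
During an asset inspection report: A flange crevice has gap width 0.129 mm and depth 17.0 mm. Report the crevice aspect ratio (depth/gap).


Aspect ratio = depth / gap
Ratio = 17.0 / 0.129 = 131.8

131.8


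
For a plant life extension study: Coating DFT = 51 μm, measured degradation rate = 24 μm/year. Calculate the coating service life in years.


Service life = thickness / degradation rate
Life = 51 / 24 = 2.1 years

2.1 years


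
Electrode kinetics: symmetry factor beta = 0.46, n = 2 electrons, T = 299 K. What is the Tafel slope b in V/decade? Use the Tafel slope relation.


Apply the Tafel slope relation: b = 2.303*R*T/(beta*n*F)
Numerator: 2.303 * 8.314 * 299 = 5725.0
Denominator: 0.46 * 2 * 96485 = 88766.2
b = 5725.0 / 88766.2 = 0.0645 V/decade

0.0645 V/decade


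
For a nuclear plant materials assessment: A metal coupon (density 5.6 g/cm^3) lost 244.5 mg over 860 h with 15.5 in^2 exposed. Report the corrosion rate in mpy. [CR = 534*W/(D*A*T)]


Apply the mpy weight-loss relation: CR = 534 * W / (D * A * T)
Numerator: 534 * 244.5 = 130563.0
Denominator: 5.6 * 15.5 * 860 = 74648.0
CR = 130563.0 / 74648.0 = 1.749 mpy

1.749 mpy


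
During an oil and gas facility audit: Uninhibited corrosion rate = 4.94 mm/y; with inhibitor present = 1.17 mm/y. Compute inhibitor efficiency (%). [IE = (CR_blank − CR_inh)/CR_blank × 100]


Apply the inhibitor-efficiency definition: IE = (CR_blank − CR_inh)/CR_blank × 100
IE = (4.94 − 1.17) / 4.94 × 100
IE = 3.77 / 4.94 × 100 = 76.3 %

76.3 %


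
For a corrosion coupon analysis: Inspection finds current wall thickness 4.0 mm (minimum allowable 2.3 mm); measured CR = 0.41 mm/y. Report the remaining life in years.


Apply the remaining-life relation: RL = (t_current − t_min) / CR
RL = (4.0 − 2.3) / 0.41 = 1.7 / 0.41 = 4.1 years

4.1 years


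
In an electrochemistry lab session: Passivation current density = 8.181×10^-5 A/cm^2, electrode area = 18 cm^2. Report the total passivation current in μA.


I = i_pass * A, then convert A → μA (×10^6)
I = 8.181×10^-5 * 18 * 10^6 = 1472.58 μA

1472.58 μA


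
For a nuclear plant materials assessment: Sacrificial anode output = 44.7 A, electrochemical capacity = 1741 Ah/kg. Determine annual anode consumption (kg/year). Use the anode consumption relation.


Annual consumption = current * hours per year / capacity
Rate = 44.7 * 8760 / 1741 = 224.9 kg/year

224.9 kg/year


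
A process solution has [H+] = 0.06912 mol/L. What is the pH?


pH = −log10[H+]
pH = −log10(0.06912) = 1.16

1.16


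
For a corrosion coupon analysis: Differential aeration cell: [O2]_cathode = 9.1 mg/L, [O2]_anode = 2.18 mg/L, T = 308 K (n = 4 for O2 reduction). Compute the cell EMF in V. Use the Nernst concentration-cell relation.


Apply the Nernst concentration-cell relation: E = (RT/nF)*ln(C_cathode/C_anode)
RT/nF = 8.314*308/(4*96485) = 0.006635 V
ln(9.1/2.18) = 1.42895
E = 0.006635 * 1.42895 = 0.00948 V

0.00948 V


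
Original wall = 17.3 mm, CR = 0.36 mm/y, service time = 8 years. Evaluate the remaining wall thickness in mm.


Remaining wall = original − CR × time
t = 17.3 − 0.36*8 = 17.3 − 2.88 = 14.42 mm

14.42 mm


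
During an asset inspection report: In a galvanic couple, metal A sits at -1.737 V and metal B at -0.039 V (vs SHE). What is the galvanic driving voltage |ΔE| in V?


Driving voltage is the absolute potential difference.
|ΔE| = |-1.737 − (-0.039)| = 1.698 V

1.698 V


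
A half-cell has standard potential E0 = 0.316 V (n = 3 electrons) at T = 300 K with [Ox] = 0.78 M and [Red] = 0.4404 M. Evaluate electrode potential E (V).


Apply the Nernst equation: E = E0 + (RT/nF)*ln([Ox]/[Red])
Step 1: RT/nF = 8.314*300/(3*96485) = 0.00861688 V
Step 2: [Ox]/[Red] = 0.78/0.4404 = 1.771117
Step 3: ln(1.771117) = 0.57161
Step 4: correction = 0.00861688 * 0.57161 = 0.005 V
E = 0.316 + 0.005 = 0.321 V

0.321 V


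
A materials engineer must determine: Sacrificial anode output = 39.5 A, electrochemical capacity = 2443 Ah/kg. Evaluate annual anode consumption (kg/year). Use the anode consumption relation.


Annual consumption = current * hours per year / capacity
Rate = 39.5 * 8760 / 2443 = 141.6 kg/year

141.6 kg/year


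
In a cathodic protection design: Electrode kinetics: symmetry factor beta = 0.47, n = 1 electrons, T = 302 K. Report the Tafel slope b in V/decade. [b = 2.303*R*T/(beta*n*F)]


Apply the Tafel slope relation: b = 2.303*R*T/(beta*n*F)
Numerator: 2.303 * 8.314 * 302 = 5782.44
Denominator: 0.47 * 1 * 96485 = 45347.95
b = 5782.44 / 45347.95 = 0.128 V/decade

0.128 V/decade


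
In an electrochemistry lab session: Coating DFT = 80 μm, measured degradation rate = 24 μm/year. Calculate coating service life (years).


Service life = thickness / degradation rate
Life = 80 / 24 = 3.3 years

3.3 years


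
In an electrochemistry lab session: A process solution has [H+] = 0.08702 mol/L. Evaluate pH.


pH = −log10[H+]
pH = −log10(0.08702) = 1.06

1.06


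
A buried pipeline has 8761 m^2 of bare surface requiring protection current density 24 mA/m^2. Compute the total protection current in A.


I = area * current density, then convert mA → A (÷1000)
I = 8761 * 24 / 1000 = 210.26 A

210.26 A


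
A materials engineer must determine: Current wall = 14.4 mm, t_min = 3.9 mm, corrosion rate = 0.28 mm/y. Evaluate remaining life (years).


Apply the remaining-life relation: RL = (t_current − t_min) / CR
RL = (14.4 − 3.9) / 0.28 = 10.5 / 0.28 = 37.5 years

37.5 years


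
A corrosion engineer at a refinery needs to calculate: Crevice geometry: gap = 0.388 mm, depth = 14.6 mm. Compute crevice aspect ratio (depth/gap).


Aspect ratio = depth / gap
Ratio = 14.6 / 0.388 = 37.6

37.6


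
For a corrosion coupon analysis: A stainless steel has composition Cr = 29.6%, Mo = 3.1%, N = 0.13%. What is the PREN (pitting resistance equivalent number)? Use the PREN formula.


Apply the PREN formula: PREN = Cr + 3.3*Mo + 16*N
PREN = 29.6 + 3.3*3.1 + 16*0.13
PREN = 29.6 + 10.23 + 2.08 = 41.91

41.91


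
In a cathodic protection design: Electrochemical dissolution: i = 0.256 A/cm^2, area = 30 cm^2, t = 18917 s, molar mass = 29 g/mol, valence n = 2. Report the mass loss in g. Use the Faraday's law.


Apply Faraday's law: m = i*A*t*M / (n*F)
Total charge passed Q = i*A*t = 0.256*30*18917 = 145282.56 C
m = Q*M/(n*F) = 145282.56*29/(2*96485) = 21.83342 g

21.83342 g


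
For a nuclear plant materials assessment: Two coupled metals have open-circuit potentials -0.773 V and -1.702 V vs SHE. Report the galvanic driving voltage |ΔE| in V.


Driving voltage is the absolute potential difference.
|ΔE| = |-0.773 − (-1.702)| = 0.929 V

0.929 V


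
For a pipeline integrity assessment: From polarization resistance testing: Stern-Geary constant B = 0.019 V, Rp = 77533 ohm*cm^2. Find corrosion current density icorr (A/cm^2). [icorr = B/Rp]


Apply the Stern-Geary relation: icorr = B / Rp
icorr = 0.019 / 77533 = 2.451×10^-7 A/cm^2

2.451×10^-7 A/cm^2


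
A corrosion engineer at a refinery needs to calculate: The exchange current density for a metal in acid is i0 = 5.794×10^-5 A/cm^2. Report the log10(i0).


i0 = 5.794×10^-5 A/cm^2
log10(i0) = -4.237

-4.237


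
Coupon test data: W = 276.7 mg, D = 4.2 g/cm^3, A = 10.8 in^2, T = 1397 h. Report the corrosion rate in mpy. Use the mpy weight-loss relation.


Apply the mpy weight-loss relation: CR = 534 * W / (D * A * T)
Numerator: 534 * 276.7 = 147757.8
Denominator: 4.2 * 10.8 * 1397 = 63367.92
CR = 147757.8 / 63367.92 = 2.332 mpy

2.332 mpy


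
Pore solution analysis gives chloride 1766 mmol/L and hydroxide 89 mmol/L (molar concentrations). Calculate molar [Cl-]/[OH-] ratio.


Threshold parameter = [Cl-] / [OH-] (molar basis; both in mmol/L, so units cancel)
Ratio = 1766 / 89 = 19.84

19.84


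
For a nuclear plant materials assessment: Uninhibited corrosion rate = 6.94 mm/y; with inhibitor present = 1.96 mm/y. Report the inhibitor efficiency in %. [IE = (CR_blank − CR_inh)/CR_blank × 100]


Apply the inhibitor-efficiency definition: IE = (CR_blank − CR_inh)/CR_blank × 100
IE = (6.94 − 1.96) / 6.94 × 100
IE = 4.98 / 6.94 × 100 = 71.8 %

71.8 %


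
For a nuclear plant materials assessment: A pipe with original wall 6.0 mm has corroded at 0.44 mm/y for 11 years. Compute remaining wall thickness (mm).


Remaining wall = original − CR × time
t = 6.0 − 0.44*11 = 6.0 − 4.84 = 1.16 mm

1.16 mm


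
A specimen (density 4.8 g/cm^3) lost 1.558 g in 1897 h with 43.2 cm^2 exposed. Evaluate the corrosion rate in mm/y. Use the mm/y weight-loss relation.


Apply the mm/y weight-loss relation: CR = 87600 * W / (D * A * T)
Numerator: 87600 * 1.558 = 136480.8
Denominator: 4.8 * 43.2 * 1897 = 393361.92
CR = 136480.8 / 393361.92 = 0.34696 mm/y

0.34696 mm/y


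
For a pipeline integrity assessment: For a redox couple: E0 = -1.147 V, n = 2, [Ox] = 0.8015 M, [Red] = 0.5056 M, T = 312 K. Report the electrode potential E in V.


Apply the Nernst equation: E = E0 + (RT/nF)*ln([Ox]/[Red])
Step 1: RT/nF = 8.314*312/(2*96485) = 0.01344234 V
Step 2: [Ox]/[Red] = 0.8015/0.5056 = 1.585245
Step 3: ln(1.585245) = 0.460739
Step 4: correction = 0.01344234 * 0.460739 = 0.0062 V
E = -1.147 + 0.0062 = -1.1408 V

-1.1408 V


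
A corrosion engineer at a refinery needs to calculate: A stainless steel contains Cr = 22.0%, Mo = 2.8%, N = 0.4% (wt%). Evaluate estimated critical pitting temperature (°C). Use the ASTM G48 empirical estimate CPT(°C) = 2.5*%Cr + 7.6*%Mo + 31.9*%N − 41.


Apply the ASTM G48 empirical CPT estimate: CPT(°C) = 2.5*%Cr + 7.6*%Mo + 31.9*%N − 41
2.5*22.0 = 55; 7.6*2.8 = 21.28; 31.9*0.4 = 12.76
CPT = 55 + 21.28 + 12.76 − 41 = 48.04 °C
Rounded to 0.1 °C: CPT ≈ 48.0 °C

48.0 °C


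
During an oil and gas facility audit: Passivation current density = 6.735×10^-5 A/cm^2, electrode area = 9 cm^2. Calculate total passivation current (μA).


I = i_pass * A, then convert A → μA (×10^6)
I = 6.735×10^-5 * 9 * 10^6 = 606.15 μA

606.15 μA


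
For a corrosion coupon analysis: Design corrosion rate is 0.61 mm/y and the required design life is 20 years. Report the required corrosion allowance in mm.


Corrosion allowance = CR × design life
CA = 0.61 * 20 = 12.2 mm

12.2 mm


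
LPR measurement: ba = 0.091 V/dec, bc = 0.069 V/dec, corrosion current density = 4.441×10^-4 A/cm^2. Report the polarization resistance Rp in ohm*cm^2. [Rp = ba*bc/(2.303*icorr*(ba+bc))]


Apply the Stern-Geary equation: Rp = ba*bc / (2.303*icorr*(ba+bc))
ba*bc = 0.091*0.069 = 0.006279
ba+bc = 0.16; 2.303*icorr*(ba+bc) = 2.303*4.441×10^-4*0.16 = 1.6364197×10^-4
Rp = 0.006279 / 1.6364197×10^-4 = 38.37 ohm*cm^2

38.37 ohm*cm^2


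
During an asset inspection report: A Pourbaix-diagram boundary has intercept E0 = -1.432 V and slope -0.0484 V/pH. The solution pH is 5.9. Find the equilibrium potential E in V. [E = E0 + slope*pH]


Apply the Pourbaix line equation: E = E0 + slope*pH
E = -1.432 + (-0.0484)*5.9 = -1.432 + (-0.28556) = -1.71756 V
Rounded to 3 decimal places: E = -1.718 V

-1.718 V


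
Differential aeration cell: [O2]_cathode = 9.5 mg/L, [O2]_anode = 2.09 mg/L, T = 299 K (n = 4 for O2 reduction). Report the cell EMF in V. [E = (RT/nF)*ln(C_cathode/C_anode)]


Apply the Nernst concentration-cell relation: E = (RT/nF)*ln(C_cathode/C_anode)
RT/nF = 8.314*299/(4*96485) = 0.00644112 V
ln(9.5/2.09) = 1.51413
E = 0.00644112 * 1.51413 = 0.00975 V

0.00975 V


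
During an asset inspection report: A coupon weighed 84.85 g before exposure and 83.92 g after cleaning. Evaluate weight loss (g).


Weight loss = initial − final
WL = 84.85 − 83.92 = 0.93 g

0.93 g


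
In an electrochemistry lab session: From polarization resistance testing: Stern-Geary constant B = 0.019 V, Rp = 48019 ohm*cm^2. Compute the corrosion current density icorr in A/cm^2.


Apply the Stern-Geary relation: icorr = B / Rp
icorr = 0.019 / 48019 = 3.957×10^-7 A/cm^2

3.957×10^-7 A/cm^2


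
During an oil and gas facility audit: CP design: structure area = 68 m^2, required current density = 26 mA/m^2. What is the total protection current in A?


I = area * current density, then convert mA → A (÷1000)
I = 68 * 26 / 1000 = 1.77 A

1.77 A


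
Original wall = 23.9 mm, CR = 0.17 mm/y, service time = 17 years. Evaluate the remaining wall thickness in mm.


Remaining wall = original − CR × time
t = 23.9 − 0.17*17 = 23.9 − 2.89 = 21.01 mm

21.01 mm


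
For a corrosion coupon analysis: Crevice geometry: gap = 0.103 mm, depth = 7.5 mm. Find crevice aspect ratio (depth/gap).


Aspect ratio = depth / gap
Ratio = 7.5 / 0.103 = 72.8

72.8


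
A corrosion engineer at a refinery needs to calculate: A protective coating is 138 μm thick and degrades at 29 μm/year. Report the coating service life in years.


Service life = thickness / degradation rate
Life = 138 / 29 = 4.8 years

4.8 years


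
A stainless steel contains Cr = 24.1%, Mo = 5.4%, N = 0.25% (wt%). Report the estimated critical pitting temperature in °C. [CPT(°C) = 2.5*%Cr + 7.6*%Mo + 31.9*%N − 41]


Apply the ASTM G48 empirical CPT estimate: CPT(°C) = 2.5*%Cr + 7.6*%Mo + 31.9*%N − 41
2.5*24.1 = 60.25; 7.6*5.4 = 41.04; 31.9*0.25 = 7.975
CPT = 60.25 + 41.04 + 7.975 − 41 = 68.265 °C
Rounded to 0.1 °C: CPT ≈ 68.3 °C

68.3 °C


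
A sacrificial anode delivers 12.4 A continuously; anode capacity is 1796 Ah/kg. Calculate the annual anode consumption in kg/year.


Annual consumption = current * hours per year / capacity
Rate = 12.4 * 8760 / 1796 = 60.5 kg/year

60.5 kg/year


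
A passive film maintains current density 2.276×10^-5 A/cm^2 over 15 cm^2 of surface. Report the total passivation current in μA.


I = i_pass * A, then convert A → μA (×10^6)
I = 2.276×10^-5 * 15 * 10^6 = 341.4 μA

341.4 μA


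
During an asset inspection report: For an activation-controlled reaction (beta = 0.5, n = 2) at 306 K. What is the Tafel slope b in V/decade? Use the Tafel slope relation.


Apply the Tafel slope relation: b = 2.303*R*T/(beta*n*F)
Numerator: 2.303 * 8.314 * 306 = 5859.03
Denominator: 0.5 * 2 * 96485 = 96485.0
b = 5859.03 / 96485.0 = 0.061 V/decade

0.061 V/decade


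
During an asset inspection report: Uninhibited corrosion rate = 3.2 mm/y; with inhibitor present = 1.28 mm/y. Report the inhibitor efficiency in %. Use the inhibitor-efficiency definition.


Apply the inhibitor-efficiency definition: IE = (CR_blank − CR_inh)/CR_blank × 100
IE = (3.2 − 1.28) / 3.2 × 100
IE = 1.92 / 3.2 × 100 = 60.0 %

60.0 %


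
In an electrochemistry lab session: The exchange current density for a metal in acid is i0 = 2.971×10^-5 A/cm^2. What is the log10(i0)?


i0 = 2.971×10^-5 A/cm^2
log10(i0) = -4.527

-4.527


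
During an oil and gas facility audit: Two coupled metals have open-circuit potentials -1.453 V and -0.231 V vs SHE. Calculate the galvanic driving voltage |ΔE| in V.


Driving voltage is the absolute potential difference.
|ΔE| = |-1.453 − (-0.231)| = 1.222 V

1.222 V


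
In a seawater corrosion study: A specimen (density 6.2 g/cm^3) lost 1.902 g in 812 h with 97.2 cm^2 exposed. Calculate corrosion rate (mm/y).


Apply the mm/y weight-loss relation: CR = 87600 * W / (D * A * T)
Numerator: 87600 * 1.902 = 166615.2
Denominator: 6.2 * 97.2 * 812 = 489343.68
CR = 166615.2 / 489343.68 = 0.340487 mm/y

0.340487 mm/y


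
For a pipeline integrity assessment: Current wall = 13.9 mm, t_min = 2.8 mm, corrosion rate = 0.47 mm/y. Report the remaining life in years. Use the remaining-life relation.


Apply the remaining-life relation: RL = (t_current − t_min) / CR
RL = (13.9 − 2.8) / 0.47 = 11.1 / 0.47 = 23.6 years

23.6 years


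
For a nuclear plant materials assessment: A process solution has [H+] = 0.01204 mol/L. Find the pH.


pH = −log10[H+]
pH = −log10(0.01204) = 1.92

1.92


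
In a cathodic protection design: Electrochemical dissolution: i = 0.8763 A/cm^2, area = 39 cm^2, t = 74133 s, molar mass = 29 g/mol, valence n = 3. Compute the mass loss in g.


Apply Faraday's law: m = i*A*t*M / (n*F)
Total charge passed Q = i*A*t = 0.8763*39*74133 = 2533547.1681 C
m = Q*M/(n*F) = 2533547.1681*29/(3*96485) = 253.8317 g

253.8317 g


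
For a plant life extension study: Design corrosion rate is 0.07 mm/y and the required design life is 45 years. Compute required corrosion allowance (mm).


Corrosion allowance = CR × design life
CA = 0.07 * 45 = 3.15 mm

3.15 mm


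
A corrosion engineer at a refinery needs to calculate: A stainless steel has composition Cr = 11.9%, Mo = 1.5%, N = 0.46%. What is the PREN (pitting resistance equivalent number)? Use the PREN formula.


Apply the PREN formula: PREN = Cr + 3.3*Mo + 16*N
PREN = 11.9 + 3.3*1.5 + 16*0.46
PREN = 11.9 + 4.95 + 7.36 = 24.21

24.21


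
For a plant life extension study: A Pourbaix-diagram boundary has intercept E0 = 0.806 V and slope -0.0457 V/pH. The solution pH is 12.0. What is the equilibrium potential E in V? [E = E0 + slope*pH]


Apply the Pourbaix line equation: E = E0 + slope*pH
E = 0.806 + (-0.0457)*12.0 = 0.806 + (-0.5484) = 0.2576 V
Rounded to 4 decimal places: E = 0.2576 V

0.2576 V


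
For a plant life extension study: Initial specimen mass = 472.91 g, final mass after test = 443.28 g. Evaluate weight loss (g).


Weight loss = initial − final
WL = 472.91 − 443.28 = 29.63 g

29.63 g


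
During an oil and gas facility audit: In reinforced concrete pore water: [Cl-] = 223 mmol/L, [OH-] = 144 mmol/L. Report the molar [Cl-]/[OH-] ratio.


Threshold parameter = [Cl-] / [OH-] (molar basis; both in mmol/L, so units cancel)
Ratio = 223 / 144 = 1.55

1.55


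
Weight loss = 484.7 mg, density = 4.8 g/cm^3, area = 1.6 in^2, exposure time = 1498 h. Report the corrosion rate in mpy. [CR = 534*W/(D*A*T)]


Apply the mpy weight-loss relation: CR = 534 * W / (D * A * T)
Numerator: 534 * 484.7 = 258829.8
Denominator: 4.8 * 1.6 * 1498 = 11504.64
CR = 258829.8 / 11504.64 = 22.4979 mpy

22.4979 mpy


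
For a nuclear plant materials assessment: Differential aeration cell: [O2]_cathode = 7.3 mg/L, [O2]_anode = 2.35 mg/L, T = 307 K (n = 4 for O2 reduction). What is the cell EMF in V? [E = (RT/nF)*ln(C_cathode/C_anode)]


Apply the Nernst concentration-cell relation: E = (RT/nF)*ln(C_cathode/C_anode)
RT/nF = 8.314*307/(4*96485) = 0.00661346 V
ln(7.3/2.35) = 1.13346
E = 0.00661346 * 1.13346 = 0.0075 V

0.0075 V


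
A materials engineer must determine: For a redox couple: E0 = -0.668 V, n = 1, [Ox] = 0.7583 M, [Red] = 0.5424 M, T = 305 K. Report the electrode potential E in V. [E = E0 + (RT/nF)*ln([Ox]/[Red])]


Apply the Nernst equation: E = E0 + (RT/nF)*ln([Ox]/[Red])
Step 1: RT/nF = 8.314*305/(1*96485) = 0.02628149 V
Step 2: [Ox]/[Red] = 0.7583/0.5424 = 1.398046
Step 3: ln(1.398046) = 0.335076
Step 4: correction = 0.02628149 * 0.335076 = 0.009 V
E = -0.668 + 0.009 = -0.659 V

-0.659 V


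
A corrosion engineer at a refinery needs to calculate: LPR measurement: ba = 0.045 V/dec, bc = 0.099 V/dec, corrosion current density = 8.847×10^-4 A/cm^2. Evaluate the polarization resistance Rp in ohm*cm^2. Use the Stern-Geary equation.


Apply the Stern-Geary equation: Rp = ba*bc / (2.303*icorr*(ba+bc))
ba*bc = 0.045*0.099 = 0.004455
ba+bc = 0.144; 2.303*icorr*(ba+bc) = 2.303*8.847×10^-4*0.144 = 2.9339483×10^-4
Rp = 0.004455 / 2.9339483×10^-4 = 15.2 ohm*cm^2

15.2 ohm*cm^2


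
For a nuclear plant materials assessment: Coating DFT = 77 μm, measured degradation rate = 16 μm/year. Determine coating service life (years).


Service life = thickness / degradation rate
Life = 77 / 16 = 4.8 years

4.8 years


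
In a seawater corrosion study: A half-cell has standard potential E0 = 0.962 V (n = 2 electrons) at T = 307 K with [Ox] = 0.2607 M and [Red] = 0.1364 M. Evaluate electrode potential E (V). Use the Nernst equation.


Apply the Nernst equation: E = E0 + (RT/nF)*ln([Ox]/[Red])
Step 1: RT/nF = 8.314*307/(2*96485) = 0.01322692 V
Step 2: [Ox]/[Red] = 0.2607/0.1364 = 1.91129
Step 3: ln(1.91129) = 0.647778
Step 4: correction = 0.01322692 * 0.647778 = 0.0086 V
E = 0.962 + 0.0086 = 0.9706 V

0.9706 V


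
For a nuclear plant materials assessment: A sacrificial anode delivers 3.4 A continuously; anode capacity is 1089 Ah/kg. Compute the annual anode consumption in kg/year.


Annual consumption = current * hours per year / capacity
Rate = 3.4 * 8760 / 1089 = 27.3 kg/year

27.3 kg/year


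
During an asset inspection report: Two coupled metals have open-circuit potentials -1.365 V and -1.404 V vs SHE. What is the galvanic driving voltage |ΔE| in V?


Driving voltage is the absolute potential difference.
|ΔE| = |-1.365 − (-1.404)| = 0.039 V

0.039 V


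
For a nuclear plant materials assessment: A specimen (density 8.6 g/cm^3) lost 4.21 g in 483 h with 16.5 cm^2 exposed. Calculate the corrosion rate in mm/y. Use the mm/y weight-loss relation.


Apply the mm/y weight-loss relation: CR = 87600 * W / (D * A * T)
Numerator: 87600 * 4.21 = 368796.0
Denominator: 8.6 * 16.5 * 483 = 68537.7
CR = 368796.0 / 68537.7 = 5.38092 mm/y

5.38092 mm/y


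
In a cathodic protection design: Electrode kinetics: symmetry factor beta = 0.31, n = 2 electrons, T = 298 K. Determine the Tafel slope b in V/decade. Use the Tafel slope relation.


Apply the Tafel slope relation: b = 2.303*R*T/(beta*n*F)
Numerator: 2.303 * 8.314 * 298 = 5705.85
Denominator: 0.31 * 2 * 96485 = 59820.7
b = 5705.85 / 59820.7 = 0.0954 V/decade

0.0954 V/decade


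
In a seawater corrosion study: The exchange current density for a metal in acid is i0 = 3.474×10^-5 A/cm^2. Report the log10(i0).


i0 = 3.474×10^-5 A/cm^2
log10(i0) = -4.459

-4.459


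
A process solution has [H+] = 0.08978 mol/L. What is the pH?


pH = −log10[H+]
pH = −log10(0.08978) = 1.05

1.05


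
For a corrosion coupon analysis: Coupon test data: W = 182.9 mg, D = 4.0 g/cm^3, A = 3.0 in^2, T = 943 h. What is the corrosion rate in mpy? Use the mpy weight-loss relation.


Apply the mpy weight-loss relation: CR = 534 * W / (D * A * T)
Numerator: 534 * 182.9 = 97668.6
Denominator: 4.0 * 3.0 * 943 = 11316.0
CR = 97668.6 / 11316.0 = 8.631 mpy

8.631 mpy


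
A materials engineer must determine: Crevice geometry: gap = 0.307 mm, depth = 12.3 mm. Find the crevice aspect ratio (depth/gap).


Aspect ratio = depth / gap
Ratio = 12.3 / 0.307 = 40.1

40.1


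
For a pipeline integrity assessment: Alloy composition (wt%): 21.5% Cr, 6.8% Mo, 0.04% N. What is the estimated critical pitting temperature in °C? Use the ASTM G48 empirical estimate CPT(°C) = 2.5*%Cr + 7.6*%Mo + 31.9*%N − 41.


Apply the ASTM G48 empirical CPT estimate: CPT(°C) = 2.5*%Cr + 7.6*%Mo + 31.9*%N − 41
2.5*21.5 = 53.75; 7.6*6.8 = 51.68; 31.9*0.04 = 1.276
CPT = 53.75 + 51.68 + 1.276 − 41 = 65.706 °C
Rounded to 0.1 °C: CPT ≈ 65.7 °C

65.7 °C


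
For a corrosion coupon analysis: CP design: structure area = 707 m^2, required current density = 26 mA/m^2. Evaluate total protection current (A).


I = area * current density, then convert mA → A (÷1000)
I = 707 * 26 / 1000 = 18.38 A

18.38 A


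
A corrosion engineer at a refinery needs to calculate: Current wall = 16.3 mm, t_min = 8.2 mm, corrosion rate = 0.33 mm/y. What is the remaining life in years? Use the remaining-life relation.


Apply the remaining-life relation: RL = (t_current − t_min) / CR
RL = (16.3 − 8.2) / 0.33 = 8.1 / 0.33 = 24.5 years

24.5 years


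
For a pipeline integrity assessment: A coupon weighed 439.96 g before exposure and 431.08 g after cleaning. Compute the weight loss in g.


Weight loss = initial − final
WL = 439.96 − 431.08 = 8.88 g

8.88 g


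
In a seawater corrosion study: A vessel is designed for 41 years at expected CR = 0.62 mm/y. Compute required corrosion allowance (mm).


Corrosion allowance = CR × design life
CA = 0.62 * 41 = 25.42 mm

25.42 mm


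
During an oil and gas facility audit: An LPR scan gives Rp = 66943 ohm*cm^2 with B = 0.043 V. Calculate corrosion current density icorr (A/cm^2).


Apply the Stern-Geary relation: icorr = B / Rp
icorr = 0.043 / 66943 = 6.423×10^-7 A/cm^2

6.423×10^-7 A/cm^2


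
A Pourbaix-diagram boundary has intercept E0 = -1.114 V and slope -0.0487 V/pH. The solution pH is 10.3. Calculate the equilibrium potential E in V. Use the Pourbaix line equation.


Apply the Pourbaix line equation: E = E0 + slope*pH
E = -1.114 + (-0.0487)*10.3 = -1.114 + (-0.50161) = -1.61561 V
Rounded to 3 decimal places: E = -1.616 V

-1.616 V


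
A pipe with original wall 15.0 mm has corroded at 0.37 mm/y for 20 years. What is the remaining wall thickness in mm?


Remaining wall = original − CR × time
t = 15.0 − 0.37*20 = 15.0 − 7.4 = 7.6 mm

7.6 mm


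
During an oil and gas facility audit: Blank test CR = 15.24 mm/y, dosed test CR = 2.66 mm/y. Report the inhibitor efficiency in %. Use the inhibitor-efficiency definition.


Apply the inhibitor-efficiency definition: IE = (CR_blank − CR_inh)/CR_blank × 100
IE = (15.24 − 2.66) / 15.24 × 100
IE = 12.58 / 15.24 × 100 = 82.5 %

82.5 %


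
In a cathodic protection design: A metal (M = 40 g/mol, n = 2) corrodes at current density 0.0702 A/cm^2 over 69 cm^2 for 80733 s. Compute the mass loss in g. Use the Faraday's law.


Apply Faraday's law: m = i*A*t*M / (n*F)
Total charge passed Q = i*A*t = 0.0702*69*80733 = 391054.5054 C
m = Q*M/(n*F) = 391054.5054*40/(2*96485) = 81.06 g

81.06 g


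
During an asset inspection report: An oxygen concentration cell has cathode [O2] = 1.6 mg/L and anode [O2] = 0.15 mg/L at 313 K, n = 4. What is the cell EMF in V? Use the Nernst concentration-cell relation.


Apply the Nernst concentration-cell relation: E = (RT/nF)*ln(C_cathode/C_anode)
RT/nF = 8.314*313/(4*96485) = 0.00674271 V
ln(1.6/0.15) = 2.36712
E = 0.00674271 * 2.36712 = 0.01596 V

0.01596 V


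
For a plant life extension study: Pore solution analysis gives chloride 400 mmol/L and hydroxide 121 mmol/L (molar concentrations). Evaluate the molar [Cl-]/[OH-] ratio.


Threshold parameter = [Cl-] / [OH-] (molar basis; both in mmol/L, so units cancel)
Ratio = 400 / 121 = 3.31

3.31


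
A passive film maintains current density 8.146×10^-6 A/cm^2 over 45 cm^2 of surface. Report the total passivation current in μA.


I = i_pass * A, then convert A → μA (×10^6)
I = 8.146×10^-6 * 45 * 10^6 = 366.57 μA

366.57 μA


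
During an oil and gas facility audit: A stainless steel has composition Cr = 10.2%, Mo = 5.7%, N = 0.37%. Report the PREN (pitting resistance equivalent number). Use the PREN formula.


Apply the PREN formula: PREN = Cr + 3.3*Mo + 16*N
PREN = 10.2 + 3.3*5.7 + 16*0.37
PREN = 10.2 + 18.81 + 5.92 = 34.93

34.93


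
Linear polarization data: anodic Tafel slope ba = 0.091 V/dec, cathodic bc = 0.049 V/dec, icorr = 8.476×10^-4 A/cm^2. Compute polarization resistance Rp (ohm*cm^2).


Apply the Stern-Geary equation: Rp = ba*bc / (2.303*icorr*(ba+bc))
ba*bc = 0.091*0.049 = 0.004459
ba+bc = 0.14; 2.303*icorr*(ba+bc) = 2.303*8.476×10^-4*0.14 = 2.7328319×10^-4
Rp = 0.004459 / 2.7328319×10^-4 = 16.3 ohm*cm^2

16.3 ohm*cm^2


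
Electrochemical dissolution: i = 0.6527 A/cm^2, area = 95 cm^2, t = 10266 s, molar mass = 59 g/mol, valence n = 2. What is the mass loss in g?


Apply Faraday's law: m = i*A*t*M / (n*F)
Total charge passed Q = i*A*t = 0.6527*95*10266 = 636558.729 C
m = Q*M/(n*F) = 636558.729*59/(2*96485) = 194.62593 g

194.62593 g
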